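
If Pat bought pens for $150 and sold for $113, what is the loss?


Selling price = $113
Cost price = $150
Loss = cost price - selling price:
Loss = $150 - $113 = $37

$37


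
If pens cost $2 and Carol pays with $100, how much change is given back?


Start with the amount paid:
$100
Subtract the price:
$100 - $2 = $98

$98


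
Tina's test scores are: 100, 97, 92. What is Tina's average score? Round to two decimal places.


Add the scores:
100 + 97 + 92 = 289
Divide by the number of tests:
289 / 3 = 96.3333... ≈ 96.33

96.33


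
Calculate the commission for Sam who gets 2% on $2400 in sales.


Convert rate to decimal:
2% = 0.02
Multiply by sales:
$2400 x 0.02 = $48

$48


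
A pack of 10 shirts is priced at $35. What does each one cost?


Total cost: $35
Number of items: 10
Unit price: $35 / 10 = $3.50

$3.50


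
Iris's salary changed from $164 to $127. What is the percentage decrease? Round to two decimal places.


Find the absolute change:
|127 - 164| = 37
Divide by original and multiply by 100:
37 / 164 x 100 = 22.5609...% ≈ 22.56%

22.56%


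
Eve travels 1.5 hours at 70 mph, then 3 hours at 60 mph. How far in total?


Leg 1 distance:
70 x 1.5 = 105 miles
Leg 2 distance:
60 x 3 = 180 miles
Total distance:
105 + 180 = 285 miles

285 miles


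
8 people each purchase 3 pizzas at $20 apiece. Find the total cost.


Cost per person:
3 x $20 = $60
Group total:
8 x $60 = $480

$480


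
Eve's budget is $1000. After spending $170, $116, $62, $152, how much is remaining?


Add up expenses:
$170 + $116 + $62 + $152 = $500
Subtract from budget:
$1000 - $500 = $500

$500


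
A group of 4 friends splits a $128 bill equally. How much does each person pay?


Total bill: $128
Number of people: 4
Each pays: $128 / 4 = $32

$32


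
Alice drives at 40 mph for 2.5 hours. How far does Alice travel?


Use the formula: distance = speed x time
Speed = 40 mph, Time = 2.5 hours
40 x 2.5 = 100 miles

100 miles


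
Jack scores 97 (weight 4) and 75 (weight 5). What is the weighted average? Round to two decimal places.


Weighted sum:
4 x 97 + 5 x 75 = 763
Total weight:
4 + 5 = 9
Weighted average:
763 / 9 = 84.7777... ≈ 84.78

84.78


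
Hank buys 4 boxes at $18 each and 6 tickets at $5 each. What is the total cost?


Cost of boxes:
4 x $18 = $72
Cost of tickets:
6 x $5 = $30
Add both:
$72 + $30 = $102

$102


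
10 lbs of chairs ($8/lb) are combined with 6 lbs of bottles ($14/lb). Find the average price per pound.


Cost of chairs:
10 x $8 = $80
Cost of bottles:
6 x $14 = $84
Total cost: $80 + $84 = $164
Total weight: 16 lbs
Average: $164 / 16 = $10.25/lb

$10.25/lb


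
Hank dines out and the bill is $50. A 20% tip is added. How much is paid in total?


Calculate the tip:
20% of $50 = $10
Add tip to meal cost:
$50 + $10 = $60

$60


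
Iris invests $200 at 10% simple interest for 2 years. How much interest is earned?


Use the formula I = P x R x T / 100
P x R x T = 200 x 10 x 2 = 4000
I = 4000 / 100 = $40

$40


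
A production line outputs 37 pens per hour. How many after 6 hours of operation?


Production rate: 37 pens per hour
Time: 6 hours
Total: 37 x 6 = 222 pens

222 pens


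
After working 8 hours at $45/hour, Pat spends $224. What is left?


Calculate earnings:
8 x $45 = $360
Subtract spending:
$360 - $224 = $136

$136


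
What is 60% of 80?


Convert percentage to decimal:
60% = 0.6
Multiply:
80 x 0.6 = 48

48


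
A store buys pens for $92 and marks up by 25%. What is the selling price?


Calculate the markup amount:
25% of $92 = $23
Add to cost:
$92 + $23 = $115

$115


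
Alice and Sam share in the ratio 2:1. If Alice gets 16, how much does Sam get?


Find the multiplier:
16 / 2 = 8
Apply to Sam's share:
1 x 8 = 8

8


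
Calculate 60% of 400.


Convert percentage to decimal:
60% = 0.6
Multiply:
400 x 0.6 = 240

240


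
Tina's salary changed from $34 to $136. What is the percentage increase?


Find the absolute change:
|136 - 34| = 102
Divide by original and multiply by 100:
102 / 34 x 100 = 300%

300%


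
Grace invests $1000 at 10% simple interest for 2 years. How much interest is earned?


Use the formula I = P x R x T / 100
P x R x T = 1000 x 10 x 2 = 20000
I = 20000 / 100 = $200

$200


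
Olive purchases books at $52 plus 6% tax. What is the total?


Calculate the tax:
6% of $52 = $3.12
Add tax to price:
$52 + $3.12 = $55.12

$55.12


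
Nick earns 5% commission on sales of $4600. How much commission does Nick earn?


Convert rate to decimal:
5% = 0.05
Multiply by sales:
$4600 x 0.05 = $230

$230


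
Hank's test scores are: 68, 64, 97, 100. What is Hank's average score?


Add the scores:
68 + 64 + 97 + 100 = 329
Divide by the number of tests:
329 / 4 = 82.25

82.25


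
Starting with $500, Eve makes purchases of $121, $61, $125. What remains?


Add up expenses:
$121 + $61 + $125 = $307
Subtract from budget:
$500 - $307 = $193

$193


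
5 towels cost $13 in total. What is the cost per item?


Total cost: $13
Number of items: 5
Unit price: $13 / 5 = $2.60

$2.60


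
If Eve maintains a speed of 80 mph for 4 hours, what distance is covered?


Use the formula: distance = speed x time
Speed = 80 mph, Time = 4 hours
80 x 4 = 320 miles

320 miles


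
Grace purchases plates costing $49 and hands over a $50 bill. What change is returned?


Start with the amount paid:
$50
Subtract the price:
$50 - $49 = $1

$1


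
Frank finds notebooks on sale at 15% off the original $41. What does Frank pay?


Calculate the discount amount:
15% of $41 = $6.15
Subtract from original:
$41 - $6.15 = $34.85

$34.85


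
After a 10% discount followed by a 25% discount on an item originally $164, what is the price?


First discount:
10% of $164 = $16.40
Price after first discount:
$164 - $16.40 = $147.60
Second discount:
25% of $147.60 = $36.90
Final price:
$147.60 - $36.90 = $110.70

$110.70


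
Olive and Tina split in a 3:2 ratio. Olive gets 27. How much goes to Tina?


Find the multiplier:
27 / 3 = 9
Apply to Tina's share:
2 x 9 = 18

18


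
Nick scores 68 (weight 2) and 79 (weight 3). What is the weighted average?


Weighted sum:
2 x 68 + 3 x 79 = 373
Total weight:
2 + 3 = 5
Weighted average:
373 / 5 = 74.6

74.6


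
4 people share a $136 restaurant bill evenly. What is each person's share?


Total bill: $136
Number of people: 4
Each pays: $136 / 4 = $34

$34


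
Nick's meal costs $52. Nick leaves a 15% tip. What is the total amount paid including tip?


Calculate the tip:
15% of $52 = $7.80
Add tip to meal cost:
$52 + $7.80 = $59.80

$59.80


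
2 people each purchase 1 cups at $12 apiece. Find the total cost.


Cost per person:
1 x $12 = $12
Group total:
2 x $12 = $24

$24


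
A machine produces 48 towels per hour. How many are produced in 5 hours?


Production rate: 48 towels per hour
Time: 5 hours
Total: 48 x 5 = 240 towels

240 towels


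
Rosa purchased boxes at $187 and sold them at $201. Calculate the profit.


Selling price = $201
Cost price = $187
Profit = selling price - cost price:
Profit = $201 - $187 = $14

$14


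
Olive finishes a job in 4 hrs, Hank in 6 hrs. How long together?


Olive's rate: 1/4 of the job per hour
Hank's rate: 1/6 of the job per hour
Combined rate: 1/4 + 1/6 = 5/12 per hour
Time = 1 / (5/12) = 12/5 = 2.4 hours

2.4 hours


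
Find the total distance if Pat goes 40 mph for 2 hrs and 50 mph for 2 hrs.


Leg 1 distance:
40 x 2 = 80 miles
Leg 2 distance:
50 x 2 = 100 miles
Total distance:
80 + 100 = 180 miles

180 miles


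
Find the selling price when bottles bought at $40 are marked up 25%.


Calculate the markup amount:
25% of $40 = $10
Add to cost:
$40 + $10 = $50

$50


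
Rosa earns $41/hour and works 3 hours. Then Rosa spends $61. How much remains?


Calculate earnings:
3 x $41 = $123
Subtract spending:
$123 - $61 = $62

$62


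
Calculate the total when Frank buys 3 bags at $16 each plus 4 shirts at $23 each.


Cost of bags:
3 x $16 = $48
Cost of shirts:
4 x $23 = $92
Add both:
$48 + $92 = $140

$140


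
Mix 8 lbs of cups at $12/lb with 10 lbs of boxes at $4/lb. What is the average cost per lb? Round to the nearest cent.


Cost of cups:
8 x $12 = $96
Cost of boxes:
10 x $4 = $40
Total cost: $96 + $40 = $136
Total weight: 18 lbs
Average: $136 / 18 = $7.5555... ≈ $7.56/lb

$7.56/lb


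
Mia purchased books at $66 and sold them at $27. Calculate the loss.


Selling price = $27
Cost price = $66
Loss = cost price - selling price:
Loss = $66 - $27 = $39

$39


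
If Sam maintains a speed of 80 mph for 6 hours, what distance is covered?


Use the formula: distance = speed x time
Speed = 80 mph, Time = 6 hours
80 x 6 = 480 miles

480 miles


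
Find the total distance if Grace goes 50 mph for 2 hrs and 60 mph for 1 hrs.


Leg 1 distance:
50 x 2 = 100 miles
Leg 2 distance:
60 x 1 = 60 miles
Total distance:
100 + 60 = 160 miles

160 miles


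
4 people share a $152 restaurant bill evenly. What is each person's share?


Total bill: $152
Number of people: 4
Each pays: $152 / 4 = $38

$38


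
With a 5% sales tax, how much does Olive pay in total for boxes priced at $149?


Calculate the tax:
5% of $149 = $7.45
Add tax to price:
$149 + $7.45 = $156.45

$156.45


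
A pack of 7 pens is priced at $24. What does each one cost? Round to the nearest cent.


Total cost: $24
Number of items: 7
Unit price: $24 / 7 = $3.4285... ≈ $3.43

$3.43


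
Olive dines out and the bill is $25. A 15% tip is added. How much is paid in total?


Calculate the tip:
15% of $25 = $3.75
Add tip to meal cost:
$25 + $3.75 = $28.75

$28.75


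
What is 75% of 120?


Convert percentage to decimal:
75% = 0.75
Multiply:
120 x 0.75 = 90

90


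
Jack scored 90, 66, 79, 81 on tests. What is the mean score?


Add the scores:
90 + 66 + 79 + 81 = 316
Divide by the number of tests:
316 / 4 = 79

79


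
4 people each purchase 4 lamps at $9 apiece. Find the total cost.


Cost per person:
4 x $9 = $36
Group total:
4 x $36 = $144

$144


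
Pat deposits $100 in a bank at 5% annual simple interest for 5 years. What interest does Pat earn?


Use the formula I = P x R x T / 100
P x R x T = 100 x 5 x 5 = 2500
I = 2500 / 100 = $25

$25


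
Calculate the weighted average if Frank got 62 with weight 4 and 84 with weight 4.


Weighted sum:
4 x 62 + 4 x 84 = 584
Total weight:
4 + 4 = 8
Weighted average:
584 / 8 = 73

73


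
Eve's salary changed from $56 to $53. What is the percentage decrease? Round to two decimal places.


Find the absolute change:
|53 - 56| = 3
Divide by original and multiply by 100:
3 / 56 x 100 = 5.3571...% ≈ 5.36%

5.36%


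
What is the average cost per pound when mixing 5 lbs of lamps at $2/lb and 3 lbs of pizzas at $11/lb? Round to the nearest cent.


Cost of lamps:
5 x $2 = $10
Cost of pizzas:
3 x $11 = $33
Total cost: $10 + $33 = $43
Total weight: 8 lbs
Average: $43 / 8 = $5.375 ≈ $5.38/lb

$5.38/lb


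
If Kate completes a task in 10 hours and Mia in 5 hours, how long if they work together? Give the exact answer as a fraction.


Kate's rate: 1/10 of the job per hour
Mia's rate: 1/5 of the job per hour
Combined rate: 1/10 + 1/5 = 3/10 per hour
Time = 1 / (3/10) = 10/3 hours (≈ 3.33 hours)

10/3 hours


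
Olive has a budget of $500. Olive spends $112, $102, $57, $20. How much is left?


Add up expenses:
$112 + $102 + $57 + $20 = $291
Subtract from budget:
$500 - $291 = $209

$209


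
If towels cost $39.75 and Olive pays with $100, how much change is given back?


Start with the amount paid:
$100
Subtract the price:
$100 - $39.75 = $60.25

$60.25


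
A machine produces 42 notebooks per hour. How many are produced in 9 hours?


Production rate: 42 notebooks per hour
Time: 9 hours
Total: 42 x 9 = 378 notebooks

378 notebooks


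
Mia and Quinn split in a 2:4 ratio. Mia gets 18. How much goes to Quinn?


Find the multiplier:
18 / 2 = 9
Apply to Quinn's share:
4 x 9 = 36

36


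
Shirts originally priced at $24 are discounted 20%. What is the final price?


Calculate the discount amount:
20% of $24 = $4.80
Subtract from original:
$24 - $4.80 = $19.20

$19.20


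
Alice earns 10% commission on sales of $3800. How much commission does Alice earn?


Convert rate to decimal:
10% = 0.1
Multiply by sales:
$3800 x 0.1 = $380

$380


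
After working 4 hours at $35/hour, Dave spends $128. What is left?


Calculate earnings:
4 x $35 = $140
Subtract spending:
$140 - $128 = $12

$12


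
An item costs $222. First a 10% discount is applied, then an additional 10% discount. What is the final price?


First discount:
10% of $222 = $22.20
Price after first discount:
$222 - $22.20 = $199.80
Second discount:
10% of $199.80 = $19.98
Final price:
$199.80 - $19.98 = $179.82

$179.82


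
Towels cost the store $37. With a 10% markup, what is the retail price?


Calculate the markup amount:
10% of $37 = $3.70
Add to cost:
$37 + $3.70 = $40.70

$40.70


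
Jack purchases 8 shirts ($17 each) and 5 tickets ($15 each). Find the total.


Cost of shirts:
8 x $17 = $136
Cost of tickets:
5 x $15 = $75
Add both:
$136 + $75 = $211

$211


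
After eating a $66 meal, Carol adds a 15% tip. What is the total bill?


Calculate the tip:
15% of $66 = $9.90
Add tip to meal cost:
$66 + $9.90 = $75.90

$75.90


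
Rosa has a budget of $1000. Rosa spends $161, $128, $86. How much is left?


Add up expenses:
$161 + $128 + $86 = $375
Subtract from budget:
$1000 - $375 = $625

$625


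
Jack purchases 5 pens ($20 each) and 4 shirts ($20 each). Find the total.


Cost of pens:
5 x $20 = $100
Cost of shirts:
4 x $20 = $80
Add both:
$100 + $80 = $180

$180


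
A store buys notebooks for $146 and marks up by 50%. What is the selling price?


Calculate the markup amount:
50% of $146 = $73
Add to cost:
$146 + $73 = $219

$219


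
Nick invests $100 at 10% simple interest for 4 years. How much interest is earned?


Use the formula I = P x R x T / 100
P x R x T = 100 x 10 x 4 = 4000
I = 4000 / 100 = $40

$40


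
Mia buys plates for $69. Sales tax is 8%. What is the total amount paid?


Calculate the tax:
8% of $69 = $5.52
Add tax to price:
$69 + $5.52 = $74.52

$74.52


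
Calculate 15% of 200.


Convert percentage to decimal:
15% = 0.15
Multiply:
200 x 0.15 = 30

30


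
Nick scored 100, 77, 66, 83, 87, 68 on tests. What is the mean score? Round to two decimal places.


Add the scores:
100 + 77 + 66 + 83 + 87 + 68 = 481
Divide by the number of tests:
481 / 6 = 80.1666... ≈ 80.17

80.17


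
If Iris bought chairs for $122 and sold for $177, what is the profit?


Selling price = $177
Cost price = $122
Profit = selling price - cost price:
Profit = $177 - $122 = $55

$55


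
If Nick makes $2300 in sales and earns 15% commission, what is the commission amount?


Convert rate to decimal:
15% = 0.15
Multiply by sales:
$2300 x 0.15 = $345

$345


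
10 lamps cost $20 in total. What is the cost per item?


Total cost: $20
Number of items: 10
Unit price: $20 / 10 = $2

$2


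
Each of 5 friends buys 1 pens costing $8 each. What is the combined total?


Cost per person:
1 x $8 = $8
Group total:
5 x $8 = $40

$40


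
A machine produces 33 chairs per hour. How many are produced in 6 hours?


Production rate: 33 chairs per hour
Time: 6 hours
Total: 33 x 6 = 198 chairs

198 chairs


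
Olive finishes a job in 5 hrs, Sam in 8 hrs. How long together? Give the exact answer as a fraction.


Olive's rate: 1/5 of the job per hour
Sam's rate: 1/8 of the job per hour
Combined rate: 1/5 + 1/8 = 13/40 per hour
Time = 1 / (13/40) = 40/13 hours (≈ 3.08 hours)

40/13 hours


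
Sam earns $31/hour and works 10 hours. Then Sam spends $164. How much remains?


Calculate earnings:
10 x $31 = $310
Subtract spending:
$310 - $164 = $146

$146


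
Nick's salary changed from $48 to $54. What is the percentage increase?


Find the absolute change:
|54 - 48| = 6
Divide by original and multiply by 100:
6 / 48 x 100 = 12.5%

12.5%


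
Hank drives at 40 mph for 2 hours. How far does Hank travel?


Use the formula: distance = speed x time
Speed = 40 mph, Time = 2 hours
40 x 2 = 80 miles

80 miles


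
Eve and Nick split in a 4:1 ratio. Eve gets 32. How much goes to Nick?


Find the multiplier:
32 / 4 = 8
Apply to Nick's share:
1 x 8 = 8

8


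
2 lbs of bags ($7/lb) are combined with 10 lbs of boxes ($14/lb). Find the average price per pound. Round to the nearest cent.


Cost of bags:
2 x $7 = $14
Cost of boxes:
10 x $14 = $140
Total cost: $14 + $140 = $154
Total weight: 12 lbs
Average: $154 / 12 = $12.8333... ≈ $12.83/lb

$12.83/lb


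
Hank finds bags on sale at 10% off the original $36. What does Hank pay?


Calculate the discount amount:
10% of $36 = $3.60
Subtract from original:
$36 - $3.60 = $32.40

$32.40


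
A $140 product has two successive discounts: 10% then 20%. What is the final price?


First discount:
10% of $140 = $14
Price after first discount:
$140 - $14 = $126
Second discount:
20% of $126 = $25.20
Final price:
$126 - $25.20 = $100.80

$100.80


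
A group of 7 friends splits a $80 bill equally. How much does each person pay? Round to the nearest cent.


Total bill: $80
Number of people: 7
Each pays: $80 / 7 = $11.4285... ≈ $11.43

$11.43


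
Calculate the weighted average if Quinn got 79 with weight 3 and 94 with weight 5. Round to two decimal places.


Weighted sum:
3 x 79 + 5 x 94 = 707
Total weight:
3 + 5 = 8
Weighted average:
707 / 8 = 88.375 ≈ 88.38

88.38


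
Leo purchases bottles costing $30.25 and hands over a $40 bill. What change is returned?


Start with the amount paid:
$40
Subtract the price:
$40 - $30.25 = $9.75

$9.75


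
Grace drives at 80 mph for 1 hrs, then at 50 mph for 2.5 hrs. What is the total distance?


Leg 1 distance:
80 x 1 = 80 miles
Leg 2 distance:
50 x 2.5 = 125 miles
Total distance:
80 + 125 = 205 miles

205 miles


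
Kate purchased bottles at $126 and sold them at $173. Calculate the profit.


Selling price = $173
Cost price = $126
Profit = selling price - cost price:
Profit = $173 - $126 = $47

$47


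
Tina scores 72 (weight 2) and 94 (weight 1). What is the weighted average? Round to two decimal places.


Weighted sum:
2 x 72 + 1 x 94 = 238
Total weight:
2 + 1 = 3
Weighted average:
238 / 3 = 79.3333... ≈ 79.33

79.33


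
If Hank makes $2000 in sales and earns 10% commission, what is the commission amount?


Convert rate to decimal:
10% = 0.1
Multiply by sales:
$2000 x 0.1 = $200

$200


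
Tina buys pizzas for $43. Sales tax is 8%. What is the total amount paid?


Calculate the tax:
8% of $43 = $3.44
Add tax to price:
$43 + $3.44 = $46.44

$46.44


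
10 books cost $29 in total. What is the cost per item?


Total cost: $29
Number of items: 10
Unit price: $29 / 10 = $2.90

$2.90


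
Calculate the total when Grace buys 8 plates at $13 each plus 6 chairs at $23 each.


Cost of plates:
8 x $13 = $104
Cost of chairs:
6 x $23 = $138
Add both:
$104 + $138 = $242

$242


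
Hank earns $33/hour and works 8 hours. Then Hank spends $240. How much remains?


Calculate earnings:
8 x $33 = $264
Subtract spending:
$264 - $240 = $24

$24


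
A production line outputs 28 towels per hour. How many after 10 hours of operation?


Production rate: 28 towels per hour
Time: 10 hours
Total: 28 x 10 = 280 towels

280 towels


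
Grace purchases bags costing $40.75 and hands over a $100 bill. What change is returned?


Start with the amount paid:
$100
Subtract the price:
$100 - $40.75 = $59.25

$59.25


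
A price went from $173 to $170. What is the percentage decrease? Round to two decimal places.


Find the absolute change:
|170 - 173| = 3
Divide by original and multiply by 100:
3 / 173 x 100 = 1.7341...% ≈ 1.73%

1.73%


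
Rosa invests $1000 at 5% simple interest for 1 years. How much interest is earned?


Use the formula I = P x R x T / 100
P x R x T = 1000 x 5 x 1 = 5000
I = 5000 / 100 = $50

$50


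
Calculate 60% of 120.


Convert percentage to decimal:
60% = 0.6
Multiply:
120 x 0.6 = 72

72


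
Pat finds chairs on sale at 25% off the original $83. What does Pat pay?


Calculate the discount amount:
25% of $83 = $20.75
Subtract from original:
$83 - $20.75 = $62.25

$62.25


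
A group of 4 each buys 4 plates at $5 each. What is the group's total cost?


Cost per person:
4 x $5 = $20
Group total:
4 x $20 = $80

$80


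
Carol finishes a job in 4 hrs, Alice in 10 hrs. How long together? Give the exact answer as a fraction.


Carol's rate: 1/4 of the job per hour
Alice's rate: 1/10 of the job per hour
Combined rate: 1/4 + 1/10 = 7/20 per hour
Time = 1 / (7/20) = 20/7 hours (≈ 2.86 hours)

20/7 hours


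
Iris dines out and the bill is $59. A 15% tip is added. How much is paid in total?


Calculate the tip:
15% of $59 = $8.85
Add tip to meal cost:
$59 + $8.85 = $67.85

$67.85


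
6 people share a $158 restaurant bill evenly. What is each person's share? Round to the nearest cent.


Total bill: $158
Number of people: 6
Each pays: $158 / 6 = $26.3333... ≈ $26.33

$26.33


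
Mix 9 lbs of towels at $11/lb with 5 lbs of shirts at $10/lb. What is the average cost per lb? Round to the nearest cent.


Cost of towels:
9 x $11 = $99
Cost of shirts:
5 x $10 = $50
Total cost: $99 + $50 = $149
Total weight: 14 lbs
Average: $149 / 14 = $10.6428... ≈ $10.64/lb

$10.64/lb


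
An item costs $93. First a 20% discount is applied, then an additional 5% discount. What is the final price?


First discount:
20% of $93 = $18.60
Price after first discount:
$93 - $18.60 = $74.40
Second discount:
5% of $74.40 = $3.72
Final price:
$74.40 - $3.72 = $70.68

$70.68


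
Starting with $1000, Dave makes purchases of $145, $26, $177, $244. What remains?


Add up expenses:
$145 + $26 + $177 + $244 = $592
Subtract from budget:
$1000 - $592 = $408

$408


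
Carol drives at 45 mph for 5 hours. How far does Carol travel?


Use the formula: distance = speed x time
Speed = 45 mph, Time = 5 hours
45 x 5 = 225 miles

225 miles


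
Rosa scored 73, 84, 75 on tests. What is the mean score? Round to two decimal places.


Add the scores:
73 + 84 + 75 = 232
Divide by the number of tests:
232 / 3 = 77.3333... ≈ 77.33

77.33


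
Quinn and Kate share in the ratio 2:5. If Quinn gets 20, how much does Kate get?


Find the multiplier:
20 / 2 = 10
Apply to Kate's share:
5 x 10 = 50

50


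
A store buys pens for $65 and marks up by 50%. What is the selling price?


Calculate the markup amount:
50% of $65 = $32.50
Add to cost:
$65 + $32.50 = $97.50

$97.50


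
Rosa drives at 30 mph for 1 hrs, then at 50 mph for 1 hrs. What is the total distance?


Leg 1 distance:
30 x 1 = 30 miles
Leg 2 distance:
50 x 1 = 50 miles
Total distance:
30 + 50 = 80 miles

80 miles


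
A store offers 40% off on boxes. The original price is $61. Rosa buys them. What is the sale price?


Calculate the discount amount:
40% of $61 = $24.40
Subtract from original:
$61 - $24.40 = $36.60

$36.60


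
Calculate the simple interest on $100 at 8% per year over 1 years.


Use the formula I = P x R x T / 100
P x R x T = 100 x 8 x 1 = 800
I = 800 / 100 = $8

$8


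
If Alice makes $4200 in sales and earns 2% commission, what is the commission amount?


Convert rate to decimal:
2% = 0.02
Multiply by sales:
$4200 x 0.02 = $84

$84


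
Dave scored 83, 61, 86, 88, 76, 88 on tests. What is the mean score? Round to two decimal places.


Add the scores:
83 + 61 + 86 + 88 + 76 + 88 = 482
Divide by the number of tests:
482 / 6 = 80.3333... ≈ 80.33

80.33


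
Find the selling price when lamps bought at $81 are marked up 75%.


Calculate the markup amount:
75% of $81 = $60.75
Add to cost:
$81 + $60.75 = $141.75

$141.75


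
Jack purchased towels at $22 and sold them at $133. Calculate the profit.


Selling price = $133
Cost price = $22
Profit = selling price - cost price:
Profit = $133 - $22 = $111

$111


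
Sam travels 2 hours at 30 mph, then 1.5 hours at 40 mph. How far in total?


Leg 1 distance:
30 x 2 = 60 miles
Leg 2 distance:
40 x 1.5 = 60 miles
Total distance:
60 + 60 = 120 miles

120 miles


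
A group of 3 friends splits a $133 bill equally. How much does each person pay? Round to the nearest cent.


Total bill: $133
Number of people: 3
Each pays: $133 / 3 = $44.3333... ≈ $44.33

$44.33


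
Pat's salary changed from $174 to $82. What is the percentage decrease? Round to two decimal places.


Find the absolute change:
|82 - 174| = 92
Divide by original and multiply by 100:
92 / 174 x 100 = 52.8735...% ≈ 52.87%

52.87%


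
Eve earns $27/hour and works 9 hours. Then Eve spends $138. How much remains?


Calculate earnings:
9 x $27 = $243
Subtract spending:
$243 - $138 = $105

$105


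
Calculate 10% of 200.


Convert percentage to decimal:
10% = 0.1
Multiply:
200 x 0.1 = 20

20


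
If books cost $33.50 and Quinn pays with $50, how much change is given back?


Start with the amount paid:
$50
Subtract the price:
$50 - $33.50 = $16.50

$16.50


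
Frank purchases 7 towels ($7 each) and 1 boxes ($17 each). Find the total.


Cost of towels:
7 x $7 = $49
Cost of boxes:
1 x $17 = $17
Add both:
$49 + $17 = $66

$66


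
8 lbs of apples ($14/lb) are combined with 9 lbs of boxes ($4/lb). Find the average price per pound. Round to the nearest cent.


Cost of apples:
8 x $14 = $112
Cost of boxes:
9 x $4 = $36
Total cost: $112 + $36 = $148
Total weight: 17 lbs
Average: $148 / 17 = $8.7058... ≈ $8.71/lb

$8.71/lb


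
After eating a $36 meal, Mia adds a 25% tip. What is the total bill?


Calculate the tip:
25% of $36 = $9
Add tip to meal cost:
$36 + $9 = $45

$45


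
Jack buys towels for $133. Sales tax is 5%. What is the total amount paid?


Calculate the tax:
5% of $133 = $6.65
Add tax to price:
$133 + $6.65 = $139.65

$139.65


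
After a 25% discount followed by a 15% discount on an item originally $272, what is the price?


First discount:
25% of $272 = $68
Price after first discount:
$272 - $68 = $204
Second discount:
15% of $204 = $30.60
Final price:
$204 - $30.60 = $173.40

$173.40


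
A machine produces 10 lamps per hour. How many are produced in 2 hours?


Production rate: 10 lamps per hour
Time: 2 hours
Total: 10 x 2 = 20 lamps

20 lamps


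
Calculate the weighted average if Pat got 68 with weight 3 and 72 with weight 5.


Weighted sum:
3 x 68 + 5 x 72 = 564
Total weight:
3 + 5 = 8
Weighted average:
564 / 8 = 70.5

70.5


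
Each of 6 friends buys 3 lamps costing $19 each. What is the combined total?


Cost per person:
3 x $19 = $57
Group total:
6 x $57 = $342

$342


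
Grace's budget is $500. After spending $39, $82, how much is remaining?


Add up expenses:
$39 + $82 = $121
Subtract from budget:
$500 - $121 = $379

$379


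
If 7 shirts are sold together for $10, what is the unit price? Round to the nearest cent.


Total cost: $10
Number of items: 7
Unit price: $10 / 7 = $1.4285... ≈ $1.43

$1.43


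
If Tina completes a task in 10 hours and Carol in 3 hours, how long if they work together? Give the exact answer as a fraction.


Tina's rate: 1/10 of the job per hour
Carol's rate: 1/3 of the job per hour
Combined rate: 1/10 + 1/3 = 13/30 per hour
Time = 1 / (13/30) = 30/13 hours (≈ 2.31 hours)

30/13 hours


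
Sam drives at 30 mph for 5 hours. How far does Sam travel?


Use the formula: distance = speed x time
Speed = 30 mph, Time = 5 hours
30 x 5 = 150 miles

150 miles


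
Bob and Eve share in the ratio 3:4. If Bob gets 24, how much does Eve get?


Find the multiplier:
24 / 3 = 8
Apply to Eve's share:
4 x 8 = 32

32


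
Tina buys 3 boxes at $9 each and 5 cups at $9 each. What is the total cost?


Cost of boxes:
3 x $9 = $27
Cost of cups:
5 x $9 = $45
Add both:
$27 + $45 = $72

$72


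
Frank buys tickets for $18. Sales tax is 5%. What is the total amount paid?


Calculate the tax:
5% of $18 = $0.90
Add tax to price:
$18 + $0.90 = $18.90

$18.90


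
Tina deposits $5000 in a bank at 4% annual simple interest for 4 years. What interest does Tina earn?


Use the formula I = P x R x T / 100
P x R x T = 5000 x 4 x 4 = 80000
I = 80000 / 100 = $800

$800


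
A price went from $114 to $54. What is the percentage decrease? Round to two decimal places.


Find the absolute change:
|54 - 114| = 60
Divide by original and multiply by 100:
60 / 114 x 100 = 52.6315...% ≈ 52.63%

52.63%


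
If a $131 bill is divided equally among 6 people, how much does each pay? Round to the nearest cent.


Total bill: $131
Number of people: 6
Each pays: $131 / 6 = $21.8333... ≈ $21.83

$21.83


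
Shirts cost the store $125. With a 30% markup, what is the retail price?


Calculate the markup amount:
30% of $125 = $37.50
Add to cost:
$125 + $37.50 = $162.50

$162.50


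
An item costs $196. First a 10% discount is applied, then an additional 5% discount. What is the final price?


First discount:
10% of $196 = $19.60
Price after first discount:
$196 - $19.60 = $176.40
Second discount:
5% of $176.40 = $8.82
Final price:
$176.40 - $8.82 = $167.58

$167.58


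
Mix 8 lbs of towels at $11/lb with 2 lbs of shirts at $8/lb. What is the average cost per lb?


Cost of towels:
8 x $11 = $88
Cost of shirts:
2 x $8 = $16
Total cost: $88 + $16 = $104
Total weight: 10 lbs
Average: $104 / 10 = $10.40/lb

$10.40/lb


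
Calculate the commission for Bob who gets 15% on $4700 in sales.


Convert rate to decimal:
15% = 0.15
Multiply by sales:
$4700 x 0.15 = $705

$705


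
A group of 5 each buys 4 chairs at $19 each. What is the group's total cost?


Cost per person:
4 x $19 = $76
Group total:
5 x $76 = $380

$380


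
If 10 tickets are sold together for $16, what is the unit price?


Total cost: $16
Number of items: 10
Unit price: $16 / 10 = $1.60

$1.60


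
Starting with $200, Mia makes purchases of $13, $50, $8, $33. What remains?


Add up expenses:
$13 + $50 + $8 + $33 = $104
Subtract from budget:
$200 - $104 = $96

$96


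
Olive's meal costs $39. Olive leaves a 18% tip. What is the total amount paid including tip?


Calculate the tip:
18% of $39 = $7.02
Add tip to meal cost:
$39 + $7.02 = $46.02

$46.02


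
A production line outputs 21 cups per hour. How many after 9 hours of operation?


Production rate: 21 cups per hour
Time: 9 hours
Total: 21 x 9 = 189 cups

189 cups


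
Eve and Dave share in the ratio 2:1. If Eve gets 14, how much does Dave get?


Find the multiplier:
14 / 2 = 7
Apply to Dave's share:
1 x 7 = 7

7


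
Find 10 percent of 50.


Convert percentage to decimal:
10% = 0.1
Multiply:
50 x 0.1 = 5

5


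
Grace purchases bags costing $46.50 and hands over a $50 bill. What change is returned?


Start with the amount paid:
$50
Subtract the price:
$50 - $46.50 = $3.50

$3.50


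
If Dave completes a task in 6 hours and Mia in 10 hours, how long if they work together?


Dave's rate: 1/6 of the job per hour
Mia's rate: 1/10 of the job per hour
Combined rate: 1/6 + 1/10 = 4/15 per hour
Time = 1 / (4/15) = 15/4 = 3.75 hours

3.75 hours


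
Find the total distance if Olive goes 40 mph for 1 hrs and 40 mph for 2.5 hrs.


Leg 1 distance:
40 x 1 = 40 miles
Leg 2 distance:
40 x 2.5 = 100 miles
Total distance:
40 + 100 = 140 miles

140 miles


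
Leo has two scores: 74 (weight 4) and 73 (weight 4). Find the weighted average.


Weighted sum:
4 x 74 + 4 x 73 = 588
Total weight:
4 + 4 = 8
Weighted average:
588 / 8 = 73.5

73.5


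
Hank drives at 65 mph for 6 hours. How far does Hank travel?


Use the formula: distance = speed x time
Speed = 65 mph, Time = 6 hours
65 x 6 = 390 miles

390 miles


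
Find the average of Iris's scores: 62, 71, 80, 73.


Add the scores:
62 + 71 + 80 + 73 = 286
Divide by the number of tests:
286 / 4 = 71.5

71.5


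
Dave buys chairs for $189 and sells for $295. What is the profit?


Selling price = $295
Cost price = $189
Profit = selling price - cost price:
Profit = $295 - $189 = $106

$106


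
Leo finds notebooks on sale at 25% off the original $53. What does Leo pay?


Calculate the discount amount:
25% of $53 = $13.25
Subtract from original:
$53 - $13.25 = $39.75

$39.75


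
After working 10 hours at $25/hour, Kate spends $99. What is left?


Calculate earnings:
10 x $25 = $250
Subtract spending:
$250 - $99 = $151

$151


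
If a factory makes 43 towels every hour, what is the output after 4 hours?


Production rate: 43 towels per hour
Time: 4 hours
Total: 43 x 4 = 172 towels

172 towels


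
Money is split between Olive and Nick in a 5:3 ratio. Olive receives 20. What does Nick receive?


Find the multiplier:
20 / 5 = 4
Apply to Nick's share:
3 x 4 = 12

12


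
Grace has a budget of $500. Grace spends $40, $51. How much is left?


Add up expenses:
$40 + $51 = $91
Subtract from budget:
$500 - $91 = $409

$409


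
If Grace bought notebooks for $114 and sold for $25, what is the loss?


Selling price = $25
Cost price = $114
Loss = cost price - selling price:
Loss = $114 - $25 = $89

$89


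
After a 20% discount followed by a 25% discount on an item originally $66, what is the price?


First discount:
20% of $66 = $13.20
Price after first discount:
$66 - $13.20 = $52.80
Second discount:
25% of $52.80 = $13.20
Final price:
$52.80 - $13.20 = $39.60

$39.60


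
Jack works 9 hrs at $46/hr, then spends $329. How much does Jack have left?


Calculate earnings:
9 x $46 = $414
Subtract spending:
$414 - $329 = $85

$85


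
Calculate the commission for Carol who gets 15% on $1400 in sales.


Convert rate to decimal:
15% = 0.15
Multiply by sales:
$1400 x 0.15 = $210

$210


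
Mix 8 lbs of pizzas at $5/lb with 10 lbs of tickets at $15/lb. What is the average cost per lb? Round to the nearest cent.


Cost of pizzas:
8 x $5 = $40
Cost of tickets:
10 x $15 = $150
Total cost: $40 + $150 = $190
Total weight: 18 lbs
Average: $190 / 18 = $10.5555... ≈ $10.56/lb

$10.56/lb


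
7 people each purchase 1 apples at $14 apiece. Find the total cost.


Cost per person:
1 x $14 = $14
Group total:
7 x $14 = $98

$98


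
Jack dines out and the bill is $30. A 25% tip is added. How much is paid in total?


Calculate the tip:
25% of $30 = $7.50
Add tip to meal cost:
$30 + $7.50 = $37.50

$37.50


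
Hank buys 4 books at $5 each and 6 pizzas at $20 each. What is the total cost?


Cost of books:
4 x $5 = $20
Cost of pizzas:
6 x $20 = $120
Add both:
$20 + $120 = $140

$140


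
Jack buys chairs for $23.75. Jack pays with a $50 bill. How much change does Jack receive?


Start with the amount paid:
$50
Subtract the price:
$50 - $23.75 = $26.25

$26.25


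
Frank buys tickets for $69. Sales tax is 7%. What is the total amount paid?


Calculate the tax:
7% of $69 = $4.83
Add tax to price:
$69 + $4.83 = $73.83

$73.83


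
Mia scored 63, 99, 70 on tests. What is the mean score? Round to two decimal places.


Add the scores:
63 + 99 + 70 = 232
Divide by the number of tests:
232 / 3 = 77.3333... ≈ 77.33

77.33


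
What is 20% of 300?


Convert percentage to decimal:
20% = 0.2
Multiply:
300 x 0.2 = 60

60


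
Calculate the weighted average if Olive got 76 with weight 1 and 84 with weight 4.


Weighted sum:
1 x 76 + 4 x 84 = 412
Total weight:
1 + 4 = 5
Weighted average:
412 / 5 = 82.4

82.4


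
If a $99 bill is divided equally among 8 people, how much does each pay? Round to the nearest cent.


Total bill: $99
Number of people: 8
Each pays: $99 / 8 = $12.375 ≈ $12.38

$12.38


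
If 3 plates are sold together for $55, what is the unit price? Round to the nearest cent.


Total cost: $55
Number of items: 3
Unit price: $55 / 3 = $18.3333... ≈ $18.33

$18.33


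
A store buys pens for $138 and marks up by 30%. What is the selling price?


Calculate the markup amount:
30% of $138 = $41.40
Add to cost:
$138 + $41.40 = $179.40

$179.40


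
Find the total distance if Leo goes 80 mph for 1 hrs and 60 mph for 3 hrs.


Leg 1 distance:
80 x 1 = 80 miles
Leg 2 distance:
60 x 3 = 180 miles
Total distance:
80 + 180 = 260 miles

260 miles


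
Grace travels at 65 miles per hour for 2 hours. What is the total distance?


Use the formula: distance = speed x time
Speed = 65 mph, Time = 2 hours
65 x 2 = 130 miles

130 miles


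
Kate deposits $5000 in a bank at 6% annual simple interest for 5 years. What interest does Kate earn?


Use the formula I = P x R x T / 100
P x R x T = 5000 x 6 x 5 = 150000
I = 150000 / 100 = $1500

$1500


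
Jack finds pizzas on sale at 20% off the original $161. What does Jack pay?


Calculate the discount amount:
20% of $161 = $32.20
Subtract from original:
$161 - $32.20 = $128.80

$128.80


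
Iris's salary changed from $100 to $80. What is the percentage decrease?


Find the absolute change:
|80 - 100| = 20
Divide by original and multiply by 100:
20 / 100 x 100 = 20%

20%


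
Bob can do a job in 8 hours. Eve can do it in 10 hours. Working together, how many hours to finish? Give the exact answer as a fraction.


Bob's rate: 1/8 of the job per hour
Eve's rate: 1/10 of the job per hour
Combined rate: 1/8 + 1/10 = 9/40 per hour
Time = 1 / (9/40) = 40/9 hours (≈ 4.44 hours)

40/9 hours


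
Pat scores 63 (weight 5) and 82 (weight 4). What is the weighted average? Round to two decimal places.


Weighted sum:
5 x 63 + 4 x 82 = 643
Total weight:
5 + 4 = 9
Weighted average:
643 / 9 = 71.4444... ≈ 71.44

71.44


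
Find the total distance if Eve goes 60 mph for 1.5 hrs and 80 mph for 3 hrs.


Leg 1 distance:
60 x 1.5 = 90 miles
Leg 2 distance:
80 x 3 = 240 miles
Total distance:
90 + 240 = 330 miles

330 miles


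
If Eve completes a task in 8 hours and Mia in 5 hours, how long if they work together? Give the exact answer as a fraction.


Eve's rate: 1/8 of the job per hour
Mia's rate: 1/5 of the job per hour
Combined rate: 1/8 + 1/5 = 13/40 per hour
Time = 1 / (13/40) = 40/13 hours (≈ 3.08 hours)

40/13 hours


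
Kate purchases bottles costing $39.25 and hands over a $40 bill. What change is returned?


Start with the amount paid:
$40
Subtract the price:
$40 - $39.25 = $0.75

$0.75


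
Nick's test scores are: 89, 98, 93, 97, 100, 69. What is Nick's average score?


Add the scores:
89 + 98 + 93 + 97 + 100 + 69 = 546
Divide by the number of tests:
546 / 6 = 91

91


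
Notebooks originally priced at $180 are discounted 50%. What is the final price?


Calculate the discount amount:
50% of $180 = $90
Subtract from original:
$180 - $90 = $90

$90


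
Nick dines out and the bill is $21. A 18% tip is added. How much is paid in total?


Calculate the tip:
18% of $21 = $3.78
Add tip to meal cost:
$21 + $3.78 = $24.78

$24.78


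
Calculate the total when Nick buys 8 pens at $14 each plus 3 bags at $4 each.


Cost of pens:
8 x $14 = $112
Cost of bags:
3 x $4 = $12
Add both:
$112 + $12 = $124

$124


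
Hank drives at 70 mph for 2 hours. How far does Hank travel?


Use the formula: distance = speed x time
Speed = 70 mph, Time = 2 hours
70 x 2 = 140 miles

140 miles


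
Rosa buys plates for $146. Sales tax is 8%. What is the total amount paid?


Calculate the tax:
8% of $146 = $11.68
Add tax to price:
$146 + $11.68 = $157.68

$157.68
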